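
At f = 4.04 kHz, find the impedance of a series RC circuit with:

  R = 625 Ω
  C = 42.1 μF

Step 1 — Angular frequency: ω = 2π·f = 2π·4040 = 2.538e+04 rad/s.
Step 2 — Component impedances:
  R: Z = R = 625 Ω
  C: Z = 1/(jωC) = -j/(ω·C) = 0 - j0.9357 Ω
Step 3 — Series combination: Z_total = R + C = 625 - j0.9357 Ω = 625∠-0.1° Ω.

Z = 625 - j0.9357 Ω = 625∠-0.1° Ω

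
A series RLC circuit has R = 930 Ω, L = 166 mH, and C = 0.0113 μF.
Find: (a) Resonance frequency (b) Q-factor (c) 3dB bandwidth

Step 1 — Resonance condition Im(Z)=0 gives ω₀ = 1/√(LC).
Step 2 — ω₀ = 1/√(0.166·1.13e-08) = 2.309e+04 rad/s.
Step 3 — f₀ = ω₀/(2π) = 3675 Hz.
Step 4 — Series Q: Q = ω₀L/R = 2.309e+04·0.166/930 = 4.121.
Step 5 — 3dB bandwidth: Δω = ω₀/Q = 5602 rad/s; BW = Δω/(2π) = 891.7 Hz.

(a) f₀ = 3675 Hz  (b) Q = 4.121  (c) BW = 891.7 Hz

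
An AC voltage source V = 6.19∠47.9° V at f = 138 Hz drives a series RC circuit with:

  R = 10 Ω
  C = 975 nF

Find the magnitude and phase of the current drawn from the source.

Step 1 — Angular frequency: ω = 2π·f = 2π·138 = 867.1 rad/s.
Step 2 — Component impedances:
  R: Z = R = 10 Ω
  C: Z = 1/(jωC) = -j/(ω·C) = 0 - j1183 Ω
Step 3 — Series combination: Z_total = R + C = 10 - j1183 Ω = 1183∠-89.5° Ω.
Step 4 — Source phasor: V = 6.19∠47.9° V = 4.15 + j4.593 V.
Step 5 — Ohm's law: I = V / Z_total = (4.15 + j4.593) / (10 - j1183) = -0.003853 + j0.003541 A.
Step 6 — Convert to polar: |I| = 0.005233 A, ∠I = 137.4°.

I = 0.005233∠137.4° A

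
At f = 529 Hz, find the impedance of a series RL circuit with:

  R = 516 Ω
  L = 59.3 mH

Step 1 — Angular frequency: ω = 2π·f = 2π·529 = 3324 rad/s.
Step 2 — Component impedances:
  R: Z = R = 516 Ω
  L: Z = jωL = j·3324·0.0593 = 0 + j197.1 Ω
Step 3 — Series combination: Z_total = R + L = 516 + j197.1 Ω = 552.4∠20.9° Ω.

Z = 516 + j197.1 Ω = 552.4∠20.9° Ω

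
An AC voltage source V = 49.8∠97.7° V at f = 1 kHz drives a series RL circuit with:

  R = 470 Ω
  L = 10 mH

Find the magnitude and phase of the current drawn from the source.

Step 1 — Angular frequency: ω = 2π·f = 2π·1000 = 6283 rad/s.
Step 2 — Component impedances:
  R: Z = R = 470 Ω
  L: Z = jωL = j·6283·0.01 = 0 + j62.83 Ω
Step 3 — Series combination: Z_total = R + L = 470 + j62.83 Ω = 474.2∠7.6° Ω.
Step 4 — Source phasor: V = 49.8∠97.7° V = -6.673 + j49.35 V.
Step 5 — Ohm's law: I = V / Z_total = (-6.673 + j49.35) / (470 + j62.83) = -0.0001569 + j0.105 A.
Step 6 — Convert to polar: |I| = 0.105 A, ∠I = 90.1°.

I = 0.105∠90.1° A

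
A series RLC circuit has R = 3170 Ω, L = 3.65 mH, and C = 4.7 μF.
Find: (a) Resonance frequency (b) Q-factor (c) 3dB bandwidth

Step 1 — Resonance: ω₀ = 1/√(LC) = 1/√(0.00365·4.7e-06) = 7635 rad/s.
Step 2 — f₀ = ω₀/(2π) = 1215 Hz.
Step 3 — Series Q: Q = ω₀L/R = 7635·0.00365/3170 = 0.008791.
Step 4 — Bandwidth: Δω = ω₀/Q = 8.685e+05 rad/s; BW = Δω/(2π) = 1.382e+05 Hz.

(a) f₀ = 1215 Hz  (b) Q = 0.008791  (c) BW = 1.382e+05 Hz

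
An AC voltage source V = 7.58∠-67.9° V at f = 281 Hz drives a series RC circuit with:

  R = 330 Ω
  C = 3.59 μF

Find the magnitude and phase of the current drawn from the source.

Step 1 — Angular frequency: ω = 2π·f = 2π·281 = 1766 rad/s.
Step 2 — Component impedances:
  R: Z = R = 330 Ω
  C: Z = 1/(jωC) = -j/(ω·C) = 0 - j157.8 Ω
Step 3 — Series combination: Z_total = R + C = 330 - j157.8 Ω = 365.8∠-25.6° Ω.
Step 4 — Source phasor: V = 7.58∠-67.9° V = 2.852 - j7.023 V.
Step 5 — Ohm's law: I = V / Z_total = (2.852 - j7.023) / (330 - j157.8) = 0.01532 - j0.01396 A.
Step 6 — Convert to polar: |I| = 0.02072 A, ∠I = -42.3°.

I = 0.02072∠-42.3° A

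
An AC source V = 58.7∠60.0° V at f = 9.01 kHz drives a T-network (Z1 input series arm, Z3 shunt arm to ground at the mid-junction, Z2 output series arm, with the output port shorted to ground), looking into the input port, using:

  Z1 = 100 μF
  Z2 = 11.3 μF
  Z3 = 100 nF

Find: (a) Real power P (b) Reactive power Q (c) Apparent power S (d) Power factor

Step 1 — Angular frequency: ω = 2π·f = 2π·9010 = 5.661e+04 rad/s.
Step 2 — Component impedances:
  Z1: Z = 1/(jωC) = -j/(ω·C) = 0 - j0.1766 Ω
  Z2: Z = 1/(jωC) = -j/(ω·C) = 0 - j1.563 Ω
  Z3: Z = 1/(jωC) = -j/(ω·C) = 0 - j176.6 Ω
Step 3 — With the output port shorted to ground, the output series arm Z2 runs from the junction to ground; the shunt arm Z3 also runs from the junction to ground. They appear in parallel: Z3 || Z2 = 0 - j1.549 Ω.
Step 4 — Series with input arm Z1: Z_in = Z1 + (Z3 || Z2) = 0 - j1.726 Ω = 1.726∠-90.0° Ω.
Step 5 — Source phasor: V = 58.7∠60.0° V = 29.35 + j50.84 V.
Step 6 — Current: I = V / Z = -29.45 + j17 A = 34.01∠150.0° A.
Step 7 — Complex power: S = V·I* = 0 - j1996 VA.
Step 8 — Real power: P = Re(S) = 0 W.
Step 9 — Reactive power: Q = Im(S) = -1996 VAR.
Step 10 — Apparent power: |S| = 1996 VA.
Step 11 — Power factor: PF = P/|S| = 0 (leading).

(a) P = 0 W  (b) Q = -1996 VAR  (c) S = 1996 VA  (d) PF = 0 (leading)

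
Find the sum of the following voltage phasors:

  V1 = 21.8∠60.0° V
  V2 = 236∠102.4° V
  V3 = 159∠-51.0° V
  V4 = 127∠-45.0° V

Step 1 — Convert each phasor to rectangular form:
  V1 = 21.8·(cos(60.0°) + j·sin(60.0°)) = 10.9 + j18.88 V
  V2 = 236·(cos(102.4°) + j·sin(102.4°)) = -50.68 + j230.5 V
  V3 = 159·(cos(-51.0°) + j·sin(-51.0°)) = 100.1 - j123.6 V
  V4 = 127·(cos(-45.0°) + j·sin(-45.0°)) = 89.8 - j89.8 V
Step 2 — Sum components: V_total = 150.1 + j36.01 V.
Step 3 — Convert to polar: |V_total| = 154.3 V, ∠V_total = 13.5°.

V_total = 154.3∠13.5° V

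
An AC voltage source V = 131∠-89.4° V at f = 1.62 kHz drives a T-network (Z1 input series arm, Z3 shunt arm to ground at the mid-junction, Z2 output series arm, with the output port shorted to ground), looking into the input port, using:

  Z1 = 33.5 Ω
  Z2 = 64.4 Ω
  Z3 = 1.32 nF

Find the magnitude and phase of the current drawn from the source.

Step 1 — Angular frequency: ω = 2π·f = 2π·1620 = 1.018e+04 rad/s.
Step 2 — Component impedances:
  Z1: Z = R = 33.5 Ω
  Z2: Z = R = 64.4 Ω
  Z3: Z = 1/(jωC) = -j/(ω·C) = 0 - j7.443e+04 Ω
Step 3 — With the output port shorted to ground, the output series arm Z2 runs from the junction to ground; the shunt arm Z3 also runs from the junction to ground. They appear in parallel: Z3 || Z2 = 64.4 - j0.05572 Ω.
Step 4 — Series with input arm Z1: Z_in = Z1 + (Z3 || Z2) = 97.9 - j0.05572 Ω = 97.9∠-0.0° Ω.
Step 5 — Source phasor: V = 131∠-89.4° V = 1.372 - j131 V.
Step 6 — Ohm's law: I = V / Z_total = (1.372 - j131) / (97.9 - j0.05572) = 0.01477 - j1.338 A.
Step 7 — Convert to polar: |I| = 1.338 A, ∠I = -89.4°.

I = 1.338∠-89.4° A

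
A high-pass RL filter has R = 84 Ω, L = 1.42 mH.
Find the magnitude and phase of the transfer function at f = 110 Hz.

Step 1 — Angular frequency: ω = 2π·110 = 691.2 rad/s.
Step 2 — Transfer function: H(jω) = jωL/(R + jωL).
Step 3 — Numerator jωL = j·0.9814; denominator R + jωL = 84 + j0.9814.
Step 4 — H = 0.0001365 + j0.01168.
Step 5 — Magnitude: |H| = 0.01168 (-38.6 dB); phase: φ = 89.3°.

|H| = 0.01168 (-38.6 dB), φ = 89.3°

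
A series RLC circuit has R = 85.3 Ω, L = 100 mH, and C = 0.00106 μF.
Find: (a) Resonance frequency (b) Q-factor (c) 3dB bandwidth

Step 1 — Resonance: ω₀ = 1/√(LC) = 1/√(0.1·1.06e-09) = 9.713e+04 rad/s.
Step 2 — f₀ = ω₀/(2π) = 1.546e+04 Hz.
Step 3 — Series Q: Q = ω₀L/R = 9.713e+04·0.1/85.3 = 113.9.
Step 4 — Bandwidth: Δω = ω₀/Q = 853 rad/s; BW = Δω/(2π) = 135.8 Hz.

(a) f₀ = 1.546e+04 Hz  (b) Q = 113.9  (c) BW = 135.8 Hz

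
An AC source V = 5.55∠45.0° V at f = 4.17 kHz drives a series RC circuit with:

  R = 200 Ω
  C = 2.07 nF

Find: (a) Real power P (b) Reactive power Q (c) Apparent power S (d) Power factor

Step 1 — Angular frequency: ω = 2π·f = 2π·4170 = 2.62e+04 rad/s.
Step 2 — Component impedances:
  R: Z = R = 200 Ω
  C: Z = 1/(jωC) = -j/(ω·C) = 0 - j1.844e+04 Ω
Step 3 — Series combination: Z_total = R + C = 200 - j1.844e+04 Ω = 1.844e+04∠-89.4° Ω.
Step 4 — Source phasor: V = 5.55∠45.0° V = 3.924 + j3.924 V.
Step 5 — Current: I = V / Z = -0.0002105 + j0.0002151 A = 0.000301∠134.4° A.
Step 6 — Complex power: S = V·I* = 1.812e-05 - j0.00167 VA.
Step 7 — Real power: P = Re(S) = 1.812e-05 W.
Step 8 — Reactive power: Q = Im(S) = -0.00167 VAR.
Step 9 — Apparent power: |S| = 0.001671 VA.
Step 10 — Power factor: PF = P/|S| = 0.01085 (leading).

(a) P = 1.812e-05 W  (b) Q = -0.00167 VAR  (c) S = 0.001671 VA  (d) PF = 0.01085 (leading)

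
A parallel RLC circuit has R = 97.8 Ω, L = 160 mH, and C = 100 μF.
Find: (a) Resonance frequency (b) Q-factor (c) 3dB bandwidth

Step 1 — Resonance: ω₀ = 1/√(LC) = 1/√(0.16·0.0001) = 250 rad/s.
Step 2 — f₀ = ω₀/(2π) = 39.79 Hz.
Step 3 — Parallel Q: Q = R/(ω₀L) = 97.8/(250·0.16) = 2.445.
Step 4 — Bandwidth: Δω = ω₀/Q = 102.2 rad/s; BW = Δω/(2π) = 16.27 Hz.

(a) f₀ = 39.79 Hz  (b) Q = 2.445  (c) BW = 16.27 Hz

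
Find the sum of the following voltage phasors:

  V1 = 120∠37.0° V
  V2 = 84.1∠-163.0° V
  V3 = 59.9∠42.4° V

Step 1 — Convert each phasor to rectangular form:
  V1 = 120·(cos(37.0°) + j·sin(37.0°)) = 95.84 + j72.22 V
  V2 = 84.1·(cos(-163.0°) + j·sin(-163.0°)) = -80.43 - j24.59 V
  V3 = 59.9·(cos(42.4°) + j·sin(42.4°)) = 44.23 + j40.39 V
Step 2 — Sum components: V_total = 59.64 + j88.02 V.
Step 3 — Convert to polar: |V_total| = 106.3 V, ∠V_total = 55.9°.

V_total = 106.3∠55.9° V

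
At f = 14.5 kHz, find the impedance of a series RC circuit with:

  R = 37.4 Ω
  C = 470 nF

Step 1 — Angular frequency: ω = 2π·f = 2π·1.45e+04 = 9.111e+04 rad/s.
Step 2 — Component impedances:
  R: Z = R = 37.4 Ω
  C: Z = 1/(jωC) = -j/(ω·C) = 0 - j23.35 Ω
Step 3 — Series combination: Z_total = R + C = 37.4 - j23.35 Ω = 44.09∠-32.0° Ω.

Z = 37.4 - j23.35 Ω = 44.09∠-32.0° Ω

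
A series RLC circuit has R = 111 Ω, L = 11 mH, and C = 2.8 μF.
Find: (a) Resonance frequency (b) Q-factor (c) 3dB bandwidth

Step 1 — Resonance: ω₀ = 1/√(LC) = 1/√(0.011·2.8e-06) = 5698 rad/s.
Step 2 — f₀ = ω₀/(2π) = 906.9 Hz.
Step 3 — Series Q: Q = ω₀L/R = 5698·0.011/111 = 0.5647.
Step 4 — Bandwidth: Δω = ω₀/Q = 1.009e+04 rad/s; BW = Δω/(2π) = 1606 Hz.

(a) f₀ = 906.9 Hz  (b) Q = 0.5647  (c) BW = 1606 Hz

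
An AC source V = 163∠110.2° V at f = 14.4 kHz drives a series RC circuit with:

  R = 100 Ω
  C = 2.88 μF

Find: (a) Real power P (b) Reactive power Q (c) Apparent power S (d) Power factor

Step 1 — Angular frequency: ω = 2π·f = 2π·1.44e+04 = 9.048e+04 rad/s.
Step 2 — Component impedances:
  R: Z = R = 100 Ω
  C: Z = 1/(jωC) = -j/(ω·C) = 0 - j3.838 Ω
Step 3 — Series combination: Z_total = R + C = 100 - j3.838 Ω = 100.1∠-2.2° Ω.
Step 4 — Source phasor: V = 163∠110.2° V = -56.28 + j153 V.
Step 5 — Current: I = V / Z = -0.6206 + j1.506 A = 1.629∠112.4° A.
Step 6 — Complex power: S = V·I* = 265.3 - j10.18 VA.
Step 7 — Real power: P = Re(S) = 265.3 W.
Step 8 — Reactive power: Q = Im(S) = -10.18 VAR.
Step 9 — Apparent power: |S| = 265.5 VA.
Step 10 — Power factor: PF = P/|S| = 0.9993 (leading).

(a) P = 265.3 W  (b) Q = -10.18 VAR  (c) S = 265.5 VA  (d) PF = 0.9993 (leading)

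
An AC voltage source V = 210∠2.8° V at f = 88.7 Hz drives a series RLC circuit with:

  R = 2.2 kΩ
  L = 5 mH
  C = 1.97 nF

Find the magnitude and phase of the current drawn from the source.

Step 1 — Angular frequency: ω = 2π·f = 2π·88.7 = 557.3 rad/s.
Step 2 — Component impedances:
  R: Z = R = 2200 Ω
  L: Z = jωL = j·557.3·0.005 = 0 + j2.787 Ω
  C: Z = 1/(jωC) = -j/(ω·C) = 0 - j9.108e+05 Ω
Step 3 — Series combination: Z_total = R + L + C = 2200 - j9.108e+05 Ω = 9.108e+05∠-89.9° Ω.
Step 4 — Source phasor: V = 210∠2.8° V = 209.7 + j10.26 V.
Step 5 — Ohm's law: I = V / Z_total = (209.7 + j10.26) / (2200 - j9.108e+05) = -1.071e-05 + j0.0002303 A.
Step 6 — Convert to polar: |I| = 0.0002306 A, ∠I = 92.7°.

I = 0.0002306∠92.7° A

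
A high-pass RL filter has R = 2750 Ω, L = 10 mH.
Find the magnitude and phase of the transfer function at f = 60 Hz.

Step 1 — Angular frequency: ω = 2π·60 = 377 rad/s.
Step 2 — Transfer function: H(jω) = jωL/(R + jωL).
Step 3 — Numerator jωL = j·3.77; denominator R + jωL = 2750 + j3.77.
Step 4 — H = 1.879e-06 + j0.001371.
Step 5 — Magnitude: |H| = 0.001371 (-57.3 dB); phase: φ = 89.9°.

|H| = 0.001371 (-57.3 dB), φ = 89.9°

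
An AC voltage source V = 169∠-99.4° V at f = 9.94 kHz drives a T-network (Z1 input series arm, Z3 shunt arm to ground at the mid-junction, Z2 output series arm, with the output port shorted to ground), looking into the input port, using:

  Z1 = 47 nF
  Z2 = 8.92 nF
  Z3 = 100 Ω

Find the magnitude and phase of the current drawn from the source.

Step 1 — Angular frequency: ω = 2π·f = 2π·9940 = 6.245e+04 rad/s.
Step 2 — Component impedances:
  Z1: Z = 1/(jωC) = -j/(ω·C) = 0 - j340.7 Ω
  Z2: Z = 1/(jωC) = -j/(ω·C) = 0 - j1795 Ω
  Z3: Z = R = 100 Ω
Step 3 — With the output port shorted to ground, the output series arm Z2 runs from the junction to ground; the shunt arm Z3 also runs from the junction to ground. They appear in parallel: Z3 || Z2 = 99.69 - j5.554 Ω.
Step 4 — Series with input arm Z1: Z_in = Z1 + (Z3 || Z2) = 99.69 - j346.2 Ω = 360.3∠-73.9° Ω.
Step 5 — Source phasor: V = 169∠-99.4° V = -27.6 - j166.7 V.
Step 6 — Ohm's law: I = V / Z_total = (-27.6 - j166.7) / (99.69 - j346.2) = 0.4235 - j0.2017 A.
Step 7 — Convert to polar: |I| = 0.4691 A, ∠I = -25.5°.

I = 0.4691∠-25.5° A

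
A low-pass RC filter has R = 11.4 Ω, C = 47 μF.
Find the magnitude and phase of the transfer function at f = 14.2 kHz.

Step 1 — Angular frequency: ω = 2π·1.42e+04 = 8.922e+04 rad/s.
Step 2 — Transfer function: H(jω) = 1/(1 + jωRC).
Step 3 — Denominator: 1 + jωRC = 1 + j·8.922e+04·11.4·4.7e-05 = 1 + j47.8.
Step 4 — H = 0.0004374 - j0.02091.
Step 5 — Magnitude: |H| = 0.02091 (-33.6 dB); phase: φ = -88.8°.

|H| = 0.02091 (-33.6 dB), φ = -88.8°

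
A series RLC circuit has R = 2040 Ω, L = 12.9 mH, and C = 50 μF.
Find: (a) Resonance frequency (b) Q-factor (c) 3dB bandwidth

Step 1 — Resonance: ω₀ = 1/√(LC) = 1/√(0.0129·5e-05) = 1245 rad/s.
Step 2 — f₀ = ω₀/(2π) = 198.2 Hz.
Step 3 — Series Q: Q = ω₀L/R = 1245·0.0129/2040 = 0.007874.
Step 4 — Bandwidth: Δω = ω₀/Q = 1.581e+05 rad/s; BW = Δω/(2π) = 2.517e+04 Hz.

(a) f₀ = 198.2 Hz  (b) Q = 0.007874  (c) BW = 2.517e+04 Hz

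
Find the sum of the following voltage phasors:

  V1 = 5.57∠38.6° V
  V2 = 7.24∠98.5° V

Step 1 — Convert each phasor to rectangular form:
  V1 = 5.57·(cos(38.6°) + j·sin(38.6°)) = 4.353 + j3.475 V
  V2 = 7.24·(cos(98.5°) + j·sin(98.5°)) = -1.07 + j7.16 V
Step 2 — Sum components: V_total = 3.283 + j10.64 V.
Step 3 — Convert to polar: |V_total| = 11.13 V, ∠V_total = 72.8°.

V_total = 11.13∠72.8° V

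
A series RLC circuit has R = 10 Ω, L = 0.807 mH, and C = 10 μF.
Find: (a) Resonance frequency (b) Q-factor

Step 1 — Resonance condition Im(Z)=0 gives ω₀ = 1/√(LC).
Step 2 — ω₀ = 1/√(0.000807·1e-05) = 1.113e+04 rad/s.
Step 3 — f₀ = ω₀/(2π) = 1772 Hz.
Step 4 — Series Q: Q = ω₀L/R = 1.113e+04·0.000807/10 = 0.8983.

(a) f₀ = 1772 Hz  (b) Q = 0.8983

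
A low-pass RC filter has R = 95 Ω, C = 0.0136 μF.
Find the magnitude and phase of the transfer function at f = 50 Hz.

Step 1 — Angular frequency: ω = 2π·50 = 314.2 rad/s.
Step 2 — Transfer function: H(jω) = 1/(1 + jωRC).
Step 3 — Denominator: 1 + jωRC = 1 + j·314.2·95·1.36e-08 = 1 + j0.0004059.
Step 4 — H = 1 - j0.0004059.
Step 5 — Magnitude: |H| = 1 (-0.0 dB); phase: φ = -0.0°.

|H| = 1 (-0.0 dB), φ = -0.0°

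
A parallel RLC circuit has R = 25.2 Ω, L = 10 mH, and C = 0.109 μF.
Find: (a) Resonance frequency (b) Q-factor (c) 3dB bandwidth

Step 1 — Resonance: ω₀ = 1/√(LC) = 1/√(0.01·1.09e-07) = 3.029e+04 rad/s.
Step 2 — f₀ = ω₀/(2π) = 4821 Hz.
Step 3 — Parallel Q: Q = R/(ω₀L) = 25.2/(3.029e+04·0.01) = 0.0832.
Step 4 — Bandwidth: Δω = ω₀/Q = 3.641e+05 rad/s; BW = Δω/(2π) = 5.794e+04 Hz.

(a) f₀ = 4821 Hz  (b) Q = 0.0832  (c) BW = 5.794e+04 Hz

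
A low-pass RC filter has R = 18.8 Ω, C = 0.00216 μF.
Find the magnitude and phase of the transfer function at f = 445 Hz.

Step 1 — Angular frequency: ω = 2π·445 = 2796 rad/s.
Step 2 — Transfer function: H(jω) = 1/(1 + jωRC).
Step 3 — Denominator: 1 + jωRC = 1 + j·2796·18.8·2.16e-09 = 1 + j0.0001135.
Step 4 — H = 1 - j0.0001135.
Step 5 — Magnitude: |H| = 1 (-0.0 dB); phase: φ = -0.0°.

|H| = 1 (-0.0 dB), φ = -0.0°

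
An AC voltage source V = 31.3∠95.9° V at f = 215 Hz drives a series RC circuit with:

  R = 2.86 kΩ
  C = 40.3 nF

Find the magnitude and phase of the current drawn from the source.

Step 1 — Angular frequency: ω = 2π·f = 2π·215 = 1351 rad/s.
Step 2 — Component impedances:
  R: Z = R = 2860 Ω
  C: Z = 1/(jωC) = -j/(ω·C) = 0 - j1.837e+04 Ω
Step 3 — Series combination: Z_total = R + C = 2860 - j1.837e+04 Ω = 1.859e+04∠-81.2° Ω.
Step 4 — Source phasor: V = 31.3∠95.9° V = -3.217 + j31.13 V.
Step 5 — Ohm's law: I = V / Z_total = (-3.217 + j31.13) / (2860 - j1.837e+04) = -0.001681 + j8.665e-05 A.
Step 6 — Convert to polar: |I| = 0.001684 A, ∠I = 177.1°.

I = 0.001684∠177.1° A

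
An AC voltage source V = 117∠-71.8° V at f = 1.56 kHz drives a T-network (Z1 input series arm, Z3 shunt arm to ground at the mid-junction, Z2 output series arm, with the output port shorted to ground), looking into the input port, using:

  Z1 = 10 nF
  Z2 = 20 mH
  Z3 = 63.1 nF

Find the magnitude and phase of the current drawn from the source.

Step 1 — Angular frequency: ω = 2π·f = 2π·1560 = 9802 rad/s.
Step 2 — Component impedances:
  Z1: Z = 1/(jωC) = -j/(ω·C) = 0 - j1.02e+04 Ω
  Z2: Z = jωL = j·9802·0.02 = 0 + j196 Ω
  Z3: Z = 1/(jωC) = -j/(ω·C) = 0 - j1617 Ω
Step 3 — With the output port shorted to ground, the output series arm Z2 runs from the junction to ground; the shunt arm Z3 also runs from the junction to ground. They appear in parallel: Z3 || Z2 = 0 + j223.1 Ω.
Step 4 — Series with input arm Z1: Z_in = Z1 + (Z3 || Z2) = 0 - j9979 Ω = 9979∠-90.0° Ω.
Step 5 — Source phasor: V = 117∠-71.8° V = 36.54 - j111.1 V.
Step 6 — Ohm's law: I = V / Z_total = (36.54 - j111.1) / (0 - j9979) = 0.01114 + j0.003662 A.
Step 7 — Convert to polar: |I| = 0.01172 A, ∠I = 18.2°.

I = 0.01172∠18.2° A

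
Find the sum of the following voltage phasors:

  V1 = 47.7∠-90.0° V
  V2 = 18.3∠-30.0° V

Step 1 — Convert each phasor to rectangular form:
  V1 = 47.7·(cos(-90.0°) + j·sin(-90.0°)) = 0 - j47.7 V
  V2 = 18.3·(cos(-30.0°) + j·sin(-30.0°)) = 15.85 - j9.15 V
Step 2 — Sum components: V_total = 15.85 - j56.85 V.
Step 3 — Convert to polar: |V_total| = 59.02 V, ∠V_total = -74.4°.

V_total = 59.02∠-74.4° V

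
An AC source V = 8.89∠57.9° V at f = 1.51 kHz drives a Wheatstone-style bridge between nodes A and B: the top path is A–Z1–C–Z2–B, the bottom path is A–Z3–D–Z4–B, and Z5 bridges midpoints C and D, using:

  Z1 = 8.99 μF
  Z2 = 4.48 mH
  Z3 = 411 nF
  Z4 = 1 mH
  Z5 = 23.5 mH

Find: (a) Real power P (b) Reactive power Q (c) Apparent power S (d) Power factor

Step 1 — Angular frequency: ω = 2π·f = 2π·1510 = 9488 rad/s.
Step 2 — Component impedances:
  Z1: Z = 1/(jωC) = -j/(ω·C) = 0 - j11.72 Ω
  Z2: Z = jωL = j·9488·0.00448 = 0 + j42.5 Ω
  Z3: Z = 1/(jωC) = -j/(ω·C) = 0 - j256.4 Ω
  Z4: Z = jωL = j·9488·0.001 = 0 + j9.488 Ω
  Z5: Z = jωL = j·9488·0.0235 = 0 + j223 Ω
Step 3 — Bridge requires nodal analysis (the Z5 bridge couples midpoints C and D, so the two paths cannot be reduced to a simple series/parallel combination). Setting node B to ground and injecting 1 A at node A, the 3-node admittance system at A, C, D solves to V_A = Z_AB = 0 + j26.5 Ω = 26.5∠90.0° Ω.
Step 4 — Source phasor: V = 8.89∠57.9° V = 4.724 + j7.531 V.
Step 5 — Current: I = V / Z = 0.2842 - j0.1783 A = 0.3355∠-32.1° A.
Step 6 — Complex power: S = V·I* = 0 + j2.983 VA.
Step 7 — Real power: P = Re(S) = 0 W.
Step 8 — Reactive power: Q = Im(S) = 2.983 VAR.
Step 9 — Apparent power: |S| = 2.983 VA.
Step 10 — Power factor: PF = P/|S| = 0 (lagging).

(a) P = 0 W  (b) Q = 2.983 VAR  (c) S = 2.983 VA  (d) PF = 0 (lagging)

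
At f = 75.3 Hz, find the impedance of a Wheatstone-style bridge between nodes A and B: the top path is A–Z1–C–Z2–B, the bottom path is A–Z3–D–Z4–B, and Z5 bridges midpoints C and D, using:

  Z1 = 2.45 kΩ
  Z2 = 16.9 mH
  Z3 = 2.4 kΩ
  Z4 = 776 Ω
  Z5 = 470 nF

Step 1 — Angular frequency: ω = 2π·f = 2π·75.3 = 473.1 rad/s.
Step 2 — Component impedances:
  Z1: Z = R = 2450 Ω
  Z2: Z = jωL = j·473.1·0.0169 = 0 + j7.996 Ω
  Z3: Z = R = 2400 Ω
  Z4: Z = R = 776 Ω
  Z5: Z = 1/(jωC) = -j/(ω·C) = 0 - j4497 Ω
Step 3 — Bridge requires nodal analysis (the Z5 bridge couples midpoints C and D, so the two paths cannot be reduced to a simple series/parallel combination). Setting node B to ground and injecting 1 A at node A, the 3-node admittance system at A, C, D solves to V_A = Z_AB = 1379 - j22.24 Ω = 1379∠-0.9° Ω.

Z = 1379 - j22.24 Ω = 1379∠-0.9° Ω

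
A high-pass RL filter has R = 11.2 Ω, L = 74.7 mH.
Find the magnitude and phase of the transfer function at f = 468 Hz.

Step 1 — Angular frequency: ω = 2π·468 = 2941 rad/s.
Step 2 — Transfer function: H(jω) = jωL/(R + jωL).
Step 3 — Numerator jωL = j·219.7; denominator R + jωL = 11.2 + j219.7.
Step 4 — H = 0.9974 + j0.05086.
Step 5 — Magnitude: |H| = 0.9987 (-0.0 dB); phase: φ = 2.9°.

|H| = 0.9987 (-0.0 dB), φ = 2.9°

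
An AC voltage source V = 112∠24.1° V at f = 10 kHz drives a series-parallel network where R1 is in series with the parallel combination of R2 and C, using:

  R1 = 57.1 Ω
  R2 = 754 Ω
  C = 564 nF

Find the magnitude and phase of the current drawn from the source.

Step 1 — Angular frequency: ω = 2π·f = 2π·1e+04 = 6.283e+04 rad/s.
Step 2 — Component impedances:
  R1: Z = R = 57.1 Ω
  R2: Z = R = 754 Ω
  C: Z = 1/(jωC) = -j/(ω·C) = 0 - j28.22 Ω
Step 3 — Parallel branch: R2 || C = 1/(1/R2 + 1/C) = 1.055 - j28.18 Ω.
Step 4 — Series with R1: Z_total = R1 + (R2 || C) = 58.15 - j28.18 Ω = 64.62∠-25.9° Ω.
Step 5 — Source phasor: V = 112∠24.1° V = 102.2 + j45.73 V.
Step 6 — Ohm's law: I = V / Z_total = (102.2 + j45.73) / (58.15 - j28.18) = 1.115 + j1.327 A.
Step 7 — Convert to polar: |I| = 1.733 A, ∠I = 50.0°.

I = 1.733∠50.0° A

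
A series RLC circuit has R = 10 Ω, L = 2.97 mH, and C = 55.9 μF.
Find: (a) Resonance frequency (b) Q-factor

Step 1 — Resonance condition Im(Z)=0 gives ω₀ = 1/√(LC).
Step 2 — ω₀ = 1/√(0.00297·5.59e-05) = 2454 rad/s.
Step 3 — f₀ = ω₀/(2π) = 390.6 Hz.
Step 4 — Series Q: Q = ω₀L/R = 2454·0.00297/10 = 0.7289.

(a) f₀ = 390.6 Hz  (b) Q = 0.7289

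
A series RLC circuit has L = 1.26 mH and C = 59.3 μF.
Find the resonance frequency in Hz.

Step 1 — Resonance condition Im(Z)=0 gives ω₀ = 1/√(LC).
Step 2 — ω₀ = 1/√(0.00126·5.93e-05) = 3658 rad/s.
Step 3 — f₀ = ω₀/(2π) = 582.2 Hz.

f₀ = 582.2 Hz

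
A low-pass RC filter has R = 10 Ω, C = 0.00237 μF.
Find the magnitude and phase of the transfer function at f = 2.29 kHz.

Step 1 — Angular frequency: ω = 2π·2290 = 1.439e+04 rad/s.
Step 2 — Transfer function: H(jω) = 1/(1 + jωRC).
Step 3 — Denominator: 1 + jωRC = 1 + j·1.439e+04·10·2.37e-09 = 1 + j0.000341.
Step 4 — H = 1 - j0.000341.
Step 5 — Magnitude: |H| = 1 (-0.0 dB); phase: φ = -0.0°.

|H| = 1 (-0.0 dB), φ = -0.0°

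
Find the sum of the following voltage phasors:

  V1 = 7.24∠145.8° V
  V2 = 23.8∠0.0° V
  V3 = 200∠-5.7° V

Step 1 — Convert each phasor to rectangular form:
  V1 = 7.24·(cos(145.8°) + j·sin(145.8°)) = -5.988 + j4.069 V
  V2 = 23.8·(cos(0.0°) + j·sin(0.0°)) = 23.8 V
  V3 = 200·(cos(-5.7°) + j·sin(-5.7°)) = 199 - j19.86 V
Step 2 — Sum components: V_total = 216.8 - j15.79 V.
Step 3 — Convert to polar: |V_total| = 217.4 V, ∠V_total = -4.2°.

V_total = 217.4∠-4.2° V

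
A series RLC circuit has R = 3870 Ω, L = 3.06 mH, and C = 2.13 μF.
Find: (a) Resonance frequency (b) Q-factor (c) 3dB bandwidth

Step 1 — Resonance: ω₀ = 1/√(LC) = 1/√(0.00306·2.13e-06) = 1.239e+04 rad/s.
Step 2 — f₀ = ω₀/(2π) = 1971 Hz.
Step 3 — Series Q: Q = ω₀L/R = 1.239e+04·0.00306/3870 = 0.009794.
Step 4 — Bandwidth: Δω = ω₀/Q = 1.265e+06 rad/s; BW = Δω/(2π) = 2.013e+05 Hz.

(a) f₀ = 1971 Hz  (b) Q = 0.009794  (c) BW = 2.013e+05 Hz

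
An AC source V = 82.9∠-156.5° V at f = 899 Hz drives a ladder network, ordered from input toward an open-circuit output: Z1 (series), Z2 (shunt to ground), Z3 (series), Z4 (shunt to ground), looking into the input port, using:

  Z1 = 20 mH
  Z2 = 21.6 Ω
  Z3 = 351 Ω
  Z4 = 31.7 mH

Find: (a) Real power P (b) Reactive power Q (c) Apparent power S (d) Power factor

Step 1 — Angular frequency: ω = 2π·f = 2π·899 = 5649 rad/s.
Step 2 — Component impedances:
  Z1: Z = jωL = j·5649·0.02 = 0 + j113 Ω
  Z2: Z = R = 21.6 Ω
  Z3: Z = R = 351 Ω
  Z4: Z = jωL = j·5649·0.0317 = 0 + j179.1 Ω
Step 3 — Ladder network (open output): work backward from the far end, alternating series and parallel combinations. Z_in = 20.58 + j113.5 Ω = 115.3∠79.7° Ω.
Step 4 — Source phasor: V = 82.9∠-156.5° V = -76.02 - j33.06 V.
Step 5 — Current: I = V / Z = -0.3997 + j0.5975 A = 0.7189∠123.8° A.
Step 6 — Complex power: S = V·I* = 10.64 + j58.64 VA.
Step 7 — Real power: P = Re(S) = 10.64 W.
Step 8 — Reactive power: Q = Im(S) = 58.64 VAR.
Step 9 — Apparent power: |S| = 59.6 VA.
Step 10 — Power factor: PF = P/|S| = 0.1785 (lagging).

(a) P = 10.64 W  (b) Q = 58.64 VAR  (c) S = 59.6 VA  (d) PF = 0.1785 (lagging)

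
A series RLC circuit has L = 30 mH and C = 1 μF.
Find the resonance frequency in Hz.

Step 1 — Resonance condition Im(Z)=0 gives ω₀ = 1/√(LC).
Step 2 — ω₀ = 1/√(0.03·1e-06) = 5774 rad/s.
Step 3 — f₀ = ω₀/(2π) = 918.9 Hz.

f₀ = 918.9 Hz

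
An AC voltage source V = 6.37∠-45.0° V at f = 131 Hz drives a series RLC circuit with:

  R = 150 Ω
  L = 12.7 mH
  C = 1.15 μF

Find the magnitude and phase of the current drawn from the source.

Step 1 — Angular frequency: ω = 2π·f = 2π·131 = 823.1 rad/s.
Step 2 — Component impedances:
  R: Z = R = 150 Ω
  L: Z = jωL = j·823.1·0.0127 = 0 + j10.45 Ω
  C: Z = 1/(jωC) = -j/(ω·C) = 0 - j1056 Ω
Step 3 — Series combination: Z_total = R + L + C = 150 - j1046 Ω = 1057∠-81.8° Ω.
Step 4 — Source phasor: V = 6.37∠-45.0° V = 4.504 - j4.504 V.
Step 5 — Ohm's law: I = V / Z_total = (4.504 - j4.504) / (150 - j1046) = 0.004824 + j0.003614 A.
Step 6 — Convert to polar: |I| = 0.006028 A, ∠I = 36.8°.

I = 0.006028∠36.8° A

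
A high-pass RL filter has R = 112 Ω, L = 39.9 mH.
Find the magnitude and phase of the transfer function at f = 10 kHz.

Step 1 — Angular frequency: ω = 2π·1e+04 = 6.283e+04 rad/s.
Step 2 — Transfer function: H(jω) = jωL/(R + jωL).
Step 3 — Numerator jωL = j·2507; denominator R + jωL = 112 + j2507.
Step 4 — H = 0.998 + j0.04459.
Step 5 — Magnitude: |H| = 0.999 (-0.0 dB); phase: φ = 2.6°.

|H| = 0.999 (-0.0 dB), φ = 2.6°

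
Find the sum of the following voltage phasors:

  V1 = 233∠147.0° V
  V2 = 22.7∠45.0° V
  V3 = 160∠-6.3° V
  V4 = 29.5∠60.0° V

Step 1 — Convert each phasor to rectangular form:
  V1 = 233·(cos(147.0°) + j·sin(147.0°)) = -195.4 + j126.9 V
  V2 = 22.7·(cos(45.0°) + j·sin(45.0°)) = 16.05 + j16.05 V
  V3 = 160·(cos(-6.3°) + j·sin(-6.3°)) = 159 - j17.56 V
  V4 = 29.5·(cos(60.0°) + j·sin(60.0°)) = 14.75 + j25.55 V
Step 2 — Sum components: V_total = -5.575 + j150.9 V.
Step 3 — Convert to polar: |V_total| = 151 V, ∠V_total = 92.1°.

V_total = 151∠92.1° V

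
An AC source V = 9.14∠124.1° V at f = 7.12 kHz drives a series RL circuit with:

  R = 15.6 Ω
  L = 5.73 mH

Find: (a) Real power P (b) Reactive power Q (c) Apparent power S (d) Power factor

Step 1 — Angular frequency: ω = 2π·f = 2π·7120 = 4.474e+04 rad/s.
Step 2 — Component impedances:
  R: Z = R = 15.6 Ω
  L: Z = jωL = j·4.474e+04·0.00573 = 0 + j256.3 Ω
Step 3 — Series combination: Z_total = R + L = 15.6 + j256.3 Ω = 256.8∠86.5° Ω.
Step 4 — Source phasor: V = 9.14∠124.1° V = -5.124 + j7.568 V.
Step 5 — Current: I = V / Z = 0.0282 + j0.02171 A = 0.03559∠37.6° A.
Step 6 — Complex power: S = V·I* = 0.01976 + j0.3247 VA.
Step 7 — Real power: P = Re(S) = 0.01976 W.
Step 8 — Reactive power: Q = Im(S) = 0.3247 VAR.
Step 9 — Apparent power: |S| = 0.3253 VA.
Step 10 — Power factor: PF = P/|S| = 0.06074 (lagging).

(a) P = 0.01976 W  (b) Q = 0.3247 VAR  (c) S = 0.3253 VA  (d) PF = 0.06074 (lagging)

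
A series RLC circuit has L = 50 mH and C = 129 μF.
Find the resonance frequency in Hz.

Step 1 — Resonance condition Im(Z)=0 gives ω₀ = 1/√(LC).
Step 2 — ω₀ = 1/√(0.05·0.000129) = 393.7 rad/s.
Step 3 — f₀ = ω₀/(2π) = 62.67 Hz.

f₀ = 62.67 Hz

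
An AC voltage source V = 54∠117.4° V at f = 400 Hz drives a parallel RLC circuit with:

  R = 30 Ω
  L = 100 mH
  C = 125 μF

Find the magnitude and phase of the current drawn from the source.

Step 1 — Angular frequency: ω = 2π·f = 2π·400 = 2513 rad/s.
Step 2 — Component impedances:
  R: Z = R = 30 Ω
  L: Z = jωL = j·2513·0.1 = 0 + j251.3 Ω
  C: Z = 1/(jωC) = -j/(ω·C) = 0 - j3.183 Ω
Step 3 — Parallel combination: 1/Z_total = 1/R + 1/L + 1/C; Z_total = 0.3425 - j3.187 Ω = 3.205∠-83.9° Ω.
Step 4 — Source phasor: V = 54∠117.4° V = -24.85 + j47.94 V.
Step 5 — Ohm's law: I = V / Z_total = (-24.85 + j47.94) / (0.3425 - j3.187) = -15.7 - j6.11 A.
Step 6 — Convert to polar: |I| = 16.85 A, ∠I = -158.7°.

I = 16.85∠-158.7° A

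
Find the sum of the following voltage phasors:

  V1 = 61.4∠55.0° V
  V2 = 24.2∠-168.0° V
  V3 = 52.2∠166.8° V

Step 1 — Convert each phasor to rectangular form:
  V1 = 61.4·(cos(55.0°) + j·sin(55.0°)) = 35.22 + j50.3 V
  V2 = 24.2·(cos(-168.0°) + j·sin(-168.0°)) = -23.67 - j5.031 V
  V3 = 52.2·(cos(166.8°) + j·sin(166.8°)) = -50.82 + j11.92 V
Step 2 — Sum components: V_total = -39.27 + j57.18 V.
Step 3 — Convert to polar: |V_total| = 69.37 V, ∠V_total = 124.5°.

V_total = 69.37∠124.5° V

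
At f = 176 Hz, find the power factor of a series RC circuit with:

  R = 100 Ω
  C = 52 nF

Step 1 — Angular frequency: ω = 2π·f = 2π·176 = 1106 rad/s.
Step 2 — Component impedances:
  R: Z = R = 100 Ω
  C: Z = 1/(jωC) = -j/(ω·C) = 0 - j1.739e+04 Ω
Step 3 — Series combination: Z_total = R + C = 100 - j1.739e+04 Ω = 1.739e+04∠-89.7° Ω.
Step 4 — Power factor: PF = cos(φ) = Re(Z)/|Z| = 100/1.739e+04 = 0.00575.
Step 5 — Type: Im(Z) = -1.739e+04 ⇒ leading (phase φ = -89.7°).

PF = 0.00575 (leading, φ = -89.7°)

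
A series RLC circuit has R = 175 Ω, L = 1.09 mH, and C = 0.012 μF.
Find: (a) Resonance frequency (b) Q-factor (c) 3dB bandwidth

Step 1 — Resonance: ω₀ = 1/√(LC) = 1/√(0.00109·1.2e-08) = 2.765e+05 rad/s.
Step 2 — f₀ = ω₀/(2π) = 4.401e+04 Hz.
Step 3 — Series Q: Q = ω₀L/R = 2.765e+05·0.00109/175 = 1.722.
Step 4 — Bandwidth: Δω = ω₀/Q = 1.606e+05 rad/s; BW = Δω/(2π) = 2.555e+04 Hz.

(a) f₀ = 4.401e+04 Hz  (b) Q = 1.722  (c) BW = 2.555e+04 Hz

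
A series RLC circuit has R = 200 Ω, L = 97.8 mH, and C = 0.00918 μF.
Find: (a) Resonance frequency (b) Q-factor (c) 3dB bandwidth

Step 1 — Resonance: ω₀ = 1/√(LC) = 1/√(0.0978·9.18e-09) = 3.337e+04 rad/s.
Step 2 — f₀ = ω₀/(2π) = 5312 Hz.
Step 3 — Series Q: Q = ω₀L/R = 3.337e+04·0.0978/200 = 16.32.
Step 4 — Bandwidth: Δω = ω₀/Q = 2045 rad/s; BW = Δω/(2π) = 325.5 Hz.

(a) f₀ = 5312 Hz  (b) Q = 16.32  (c) BW = 325.5 Hz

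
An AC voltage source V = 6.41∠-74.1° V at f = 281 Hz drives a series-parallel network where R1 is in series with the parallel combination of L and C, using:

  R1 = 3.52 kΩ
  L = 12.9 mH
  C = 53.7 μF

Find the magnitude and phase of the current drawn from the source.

Step 1 — Angular frequency: ω = 2π·f = 2π·281 = 1766 rad/s.
Step 2 — Component impedances:
  R1: Z = R = 3520 Ω
  L: Z = jωL = j·1766·0.0129 = 0 + j22.78 Ω
  C: Z = 1/(jωC) = -j/(ω·C) = 0 - j10.55 Ω
Step 3 — Parallel branch: L || C = 1/(1/L + 1/C) = 0 - j19.64 Ω.
Step 4 — Series with R1: Z_total = R1 + (L || C) = 3520 - j19.64 Ω = 3520∠-0.3° Ω.
Step 5 — Source phasor: V = 6.41∠-74.1° V = 1.756 - j6.165 V.
Step 6 — Ohm's law: I = V / Z_total = (1.756 - j6.165) / (3520 - j19.64) = 0.0005086 - j0.001749 A.
Step 7 — Convert to polar: |I| = 0.001821 A, ∠I = -73.8°.

I = 0.001821∠-73.8° A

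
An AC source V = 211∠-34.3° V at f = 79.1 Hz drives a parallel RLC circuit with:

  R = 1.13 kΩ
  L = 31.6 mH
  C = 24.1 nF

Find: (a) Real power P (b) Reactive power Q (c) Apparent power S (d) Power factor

Step 1 — Angular frequency: ω = 2π·f = 2π·79.1 = 497 rad/s.
Step 2 — Component impedances:
  R: Z = R = 1130 Ω
  L: Z = jωL = j·497·0.0316 = 0 + j15.71 Ω
  C: Z = 1/(jωC) = -j/(ω·C) = 0 - j8.349e+04 Ω
Step 3 — Parallel combination: 1/Z_total = 1/R + 1/L + 1/C; Z_total = 0.2183 + j15.71 Ω = 15.71∠89.2° Ω.
Step 4 — Source phasor: V = 211∠-34.3° V = 174.3 - j118.9 V.
Step 5 — Current: I = V / Z = -7.415 - j11.2 A = 13.43∠-123.5° A.
Step 6 — Complex power: S = V·I* = 39.4 + j2834 VA.
Step 7 — Real power: P = Re(S) = 39.4 W.
Step 8 — Reactive power: Q = Im(S) = 2834 VAR.
Step 9 — Apparent power: |S| = 2835 VA.
Step 10 — Power factor: PF = P/|S| = 0.0139 (lagging).

(a) P = 39.4 W  (b) Q = 2834 VAR  (c) S = 2835 VA  (d) PF = 0.0139 (lagging)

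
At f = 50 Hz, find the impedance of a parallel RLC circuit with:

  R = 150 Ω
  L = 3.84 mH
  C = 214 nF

Step 1 — Angular frequency: ω = 2π·f = 2π·50 = 314.2 rad/s.
Step 2 — Component impedances:
  R: Z = R = 150 Ω
  L: Z = jωL = j·314.2·0.00384 = 0 + j1.206 Ω
  C: Z = 1/(jωC) = -j/(ω·C) = 0 - j1.487e+04 Ω
Step 3 — Parallel combination: 1/Z_total = 1/R + 1/L + 1/C; Z_total = 0.009703 + j1.206 Ω = 1.206∠89.5° Ω.

Z = 0.009703 + j1.206 Ω = 1.206∠89.5° Ω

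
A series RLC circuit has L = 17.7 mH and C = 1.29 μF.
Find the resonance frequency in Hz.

Step 1 — Resonance condition Im(Z)=0 gives ω₀ = 1/√(LC).
Step 2 — ω₀ = 1/√(0.0177·1.29e-06) = 6618 rad/s.
Step 3 — f₀ = ω₀/(2π) = 1053 Hz.

f₀ = 1053 Hz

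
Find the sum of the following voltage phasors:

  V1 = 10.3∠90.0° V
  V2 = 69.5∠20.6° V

Step 1 — Convert each phasor to rectangular form:
  V1 = 10.3·(cos(90.0°) + j·sin(90.0°)) = 0 + j10.3 V
  V2 = 69.5·(cos(20.6°) + j·sin(20.6°)) = 65.06 + j24.45 V
Step 2 — Sum components: V_total = 65.06 + j34.75 V.
Step 3 — Convert to polar: |V_total| = 73.76 V, ∠V_total = 28.1°.

V_total = 73.76∠28.1° V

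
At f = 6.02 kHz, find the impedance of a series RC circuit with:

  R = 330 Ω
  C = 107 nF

Step 1 — Angular frequency: ω = 2π·f = 2π·6020 = 3.782e+04 rad/s.
Step 2 — Component impedances:
  R: Z = R = 330 Ω
  C: Z = 1/(jωC) = -j/(ω·C) = 0 - j247.1 Ω
Step 3 — Series combination: Z_total = R + C = 330 - j247.1 Ω = 412.2∠-36.8° Ω.

Z = 330 - j247.1 Ω = 412.2∠-36.8° Ω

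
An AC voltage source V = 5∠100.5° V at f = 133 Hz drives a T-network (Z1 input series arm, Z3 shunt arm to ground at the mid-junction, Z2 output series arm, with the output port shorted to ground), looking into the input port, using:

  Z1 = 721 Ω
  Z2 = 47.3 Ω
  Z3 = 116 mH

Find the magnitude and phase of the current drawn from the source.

Step 1 — Angular frequency: ω = 2π·f = 2π·133 = 835.7 rad/s.
Step 2 — Component impedances:
  Z1: Z = R = 721 Ω
  Z2: Z = R = 47.3 Ω
  Z3: Z = jωL = j·835.7·0.116 = 0 + j96.94 Ω
Step 3 — With the output port shorted to ground, the output series arm Z2 runs from the junction to ground; the shunt arm Z3 also runs from the junction to ground. They appear in parallel: Z3 || Z2 = 38.2 + j18.64 Ω.
Step 4 — Series with input arm Z1: Z_in = Z1 + (Z3 || Z2) = 759.2 + j18.64 Ω = 759.4∠1.4° Ω.
Step 5 — Source phasor: V = 5∠100.5° V = -0.9112 + j4.916 V.
Step 6 — Ohm's law: I = V / Z_total = (-0.9112 + j4.916) / (759.2 + j18.64) = -0.001041 + j0.006501 A.
Step 7 — Convert to polar: |I| = 0.006584 A, ∠I = 99.1°.

I = 0.006584∠99.1° A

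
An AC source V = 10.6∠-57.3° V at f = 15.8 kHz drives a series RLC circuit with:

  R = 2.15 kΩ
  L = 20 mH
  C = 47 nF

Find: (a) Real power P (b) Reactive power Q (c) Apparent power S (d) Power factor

Step 1 — Angular frequency: ω = 2π·f = 2π·1.58e+04 = 9.927e+04 rad/s.
Step 2 — Component impedances:
  R: Z = R = 2150 Ω
  L: Z = jωL = j·9.927e+04·0.02 = 0 + j1985 Ω
  C: Z = 1/(jωC) = -j/(ω·C) = 0 - j214.3 Ω
Step 3 — Series combination: Z_total = R + L + C = 2150 + j1771 Ω = 2786∠39.5° Ω.
Step 4 — Source phasor: V = 10.6∠-57.3° V = 5.727 - j8.92 V.
Step 5 — Current: I = V / Z = -0.0004493 - j0.003779 A = 0.003805∠-96.8° A.
Step 6 — Complex power: S = V·I* = 0.03113 + j0.02565 VA.
Step 7 — Real power: P = Re(S) = 0.03113 W.
Step 8 — Reactive power: Q = Im(S) = 0.02565 VAR.
Step 9 — Apparent power: |S| = 0.04034 VA.
Step 10 — Power factor: PF = P/|S| = 0.7718 (lagging).

(a) P = 0.03113 W  (b) Q = 0.02565 VAR  (c) S = 0.04034 VA  (d) PF = 0.7718 (lagging)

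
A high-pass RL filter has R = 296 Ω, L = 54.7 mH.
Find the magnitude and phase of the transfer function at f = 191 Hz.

Step 1 — Angular frequency: ω = 2π·191 = 1200 rad/s.
Step 2 — Transfer function: H(jω) = jωL/(R + jωL).
Step 3 — Numerator jωL = j·65.64; denominator R + jωL = 296 + j65.64.
Step 4 — H = 0.04688 + j0.2114.
Step 5 — Magnitude: |H| = 0.2165 (-13.3 dB); phase: φ = 77.5°.

|H| = 0.2165 (-13.3 dB), φ = 77.5°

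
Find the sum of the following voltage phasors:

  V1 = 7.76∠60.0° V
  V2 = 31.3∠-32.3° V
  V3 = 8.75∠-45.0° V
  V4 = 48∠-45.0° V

Step 1 — Convert each phasor to rectangular form:
  V1 = 7.76·(cos(60.0°) + j·sin(60.0°)) = 3.88 + j6.72 V
  V2 = 31.3·(cos(-32.3°) + j·sin(-32.3°)) = 26.46 - j16.73 V
  V3 = 8.75·(cos(-45.0°) + j·sin(-45.0°)) = 6.187 - j6.187 V
  V4 = 48·(cos(-45.0°) + j·sin(-45.0°)) = 33.94 - j33.94 V
Step 2 — Sum components: V_total = 70.47 - j50.13 V.
Step 3 — Convert to polar: |V_total| = 86.48 V, ∠V_total = -35.4°.

V_total = 86.48∠-35.4° V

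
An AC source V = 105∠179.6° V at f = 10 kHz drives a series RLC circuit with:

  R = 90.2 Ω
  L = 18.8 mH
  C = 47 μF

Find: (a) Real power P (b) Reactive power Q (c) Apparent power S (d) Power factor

Step 1 — Angular frequency: ω = 2π·f = 2π·1e+04 = 6.283e+04 rad/s.
Step 2 — Component impedances:
  R: Z = R = 90.2 Ω
  L: Z = jωL = j·6.283e+04·0.0188 = 0 + j1181 Ω
  C: Z = 1/(jωC) = -j/(ω·C) = 0 - j0.3386 Ω
Step 3 — Series combination: Z_total = R + L + C = 90.2 + j1181 Ω = 1184∠85.6° Ω.
Step 4 — Source phasor: V = 105∠179.6° V = -105 + j0.733 V.
Step 5 — Current: I = V / Z = -0.006135 + j0.08844 A = 0.08866∠94.0° A.
Step 6 — Complex power: S = V·I* = 0.709 + j9.282 VA.
Step 7 — Real power: P = Re(S) = 0.709 W.
Step 8 — Reactive power: Q = Im(S) = 9.282 VAR.
Step 9 — Apparent power: |S| = 9.309 VA.
Step 10 — Power factor: PF = P/|S| = 0.07616 (lagging).

(a) P = 0.709 W  (b) Q = 9.282 VAR  (c) S = 9.309 VA  (d) PF = 0.07616 (lagging)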